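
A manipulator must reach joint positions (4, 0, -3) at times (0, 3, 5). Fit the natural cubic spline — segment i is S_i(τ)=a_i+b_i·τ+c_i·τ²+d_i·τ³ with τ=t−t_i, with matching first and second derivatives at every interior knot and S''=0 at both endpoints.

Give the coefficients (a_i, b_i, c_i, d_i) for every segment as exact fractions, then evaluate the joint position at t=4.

  seg 0: a=4 b=-77/60 c=0 d=-1/180
  seg 1: a=0 b=-43/30 c=-1/20 d=1/120
S(4) = -59/40

Δ: Δ0=-4/3, Δ1=-3/2
row 1: diag=10, rhs=-1; c'=1/5, d'=-1/10
back: M1=-1/10
M: M0=0, M1=-1/10, M2=0
seg 0: a=4, c=M0/2=0, d=(M1−M0)/(6·3)=-1/180, b=Δ0−h0·(2M0+M1)/6=-77/60
seg 1: a=0, c=M1/2=-1/20, d=(M2−M1)/(6·2)=1/120, b=Δ1−h1·(2M1+M2)/6=-43/30
t_q=4 → seg 1, τ=1; S=0+-43/30·τ+-1/20·τ²+1/120·τ³=-59/40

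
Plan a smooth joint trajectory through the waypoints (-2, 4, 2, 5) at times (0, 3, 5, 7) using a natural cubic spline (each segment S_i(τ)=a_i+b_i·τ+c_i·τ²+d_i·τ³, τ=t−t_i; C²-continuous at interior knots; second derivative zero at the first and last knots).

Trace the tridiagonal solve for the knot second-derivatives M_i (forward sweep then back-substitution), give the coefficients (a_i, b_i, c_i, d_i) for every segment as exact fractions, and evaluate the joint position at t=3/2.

Δ: Δ0=2, Δ1=-1, Δ2=3/2
row 1: diag=10, rhs=-18; c'=1/5, d'=-9/5
row 2: denom=8−2·1/5=38/5; d'=(15−2·-9/5)/(38/5)=93/38
back: M2=93/38
back: M1=-9/5−1/5·93/38=-87/38
M: M0=0, M1=-87/38, M2=93/38, M3=0
seg 0: a=-2, c=M0/2=0, d=(M1−M0)/(6·3)=-29/228, b=Δ0−h0·(2M0+M1)/6=239/76
seg 1: a=4, c=M1/2=-87/76, d=(M2−M1)/(6·2)=15/38, b=Δ1−h1·(2M1+M2)/6=-11/38
seg 2: a=2, c=M2/2=93/76, d=(M3−M2)/(6·2)=-31/152, b=Δ2−h2·(2M2+M3)/6=-5/38
t_q=3/2 → seg 0, τ=3/2; S=-2+239/76·τ+0·τ²+-29/228·τ³=1391/608

  seg 0: a=-2 b=239/76 c=0 d=-29/228
  seg 1: a=4 b=-11/38 c=-87/76 d=15/38
  seg 2: a=2 b=-5/38 c=93/76 d=-31/152
S(3/2) = 1391/608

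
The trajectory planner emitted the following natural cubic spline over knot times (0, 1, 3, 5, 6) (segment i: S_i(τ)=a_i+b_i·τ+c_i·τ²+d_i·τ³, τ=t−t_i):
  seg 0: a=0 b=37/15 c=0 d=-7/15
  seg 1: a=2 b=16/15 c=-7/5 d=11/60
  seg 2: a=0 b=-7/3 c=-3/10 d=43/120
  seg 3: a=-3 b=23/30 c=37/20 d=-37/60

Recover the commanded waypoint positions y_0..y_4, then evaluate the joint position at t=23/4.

y_0 = S_0(0) = a_0 = 0
y_1 = S_1(0) = a_1 = 2
y_2 = S_2(0) = a_2 = 0
y_3 = S_3(0) = a_3 = -3
y_4 = S_3(1) = -1
t_q=23/4 is in segment 3 (τ=3/4); S_3(τ)=-421/256

y_0=0 y_1=2 y_2=0 y_3=-3 y_4=-1
S(23/4) = -421/256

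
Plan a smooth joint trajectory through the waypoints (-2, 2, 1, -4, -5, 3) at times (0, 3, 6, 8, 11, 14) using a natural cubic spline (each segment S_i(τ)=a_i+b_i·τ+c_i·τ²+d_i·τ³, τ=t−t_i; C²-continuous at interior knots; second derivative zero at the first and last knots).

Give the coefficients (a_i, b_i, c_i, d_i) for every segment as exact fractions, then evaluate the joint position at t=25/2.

Δ: Δ0=4/3, Δ1=-1/3, Δ2=-5/2, Δ3=-1/3, Δ4=8/3
row 1: diag=12, rhs=-10; c'=1/4, d'=-5/6
row 2: denom=10−3·1/4=37/4; d'=(-13−3·-5/6)/(37/4)=-42/37
row 3: denom=10−2·8/37=354/37; d'=(13−2·-42/37)/(354/37)=565/354
row 4: denom=12−3·37/118=1305/118; d'=(18−3·565/354)/(1305/118)=1559/1305
back: M4=1559/1305
back: M3=565/354−37/118·1559/1305=1594/1305
back: M2=-42/37−8/37·1594/1305=-1826/1305
back: M1=-5/6−1/4·-1826/1305=-631/1305
M: M0=0, M1=-631/1305, M2=-1826/1305, M3=1594/1305, M4=1559/1305, M5=0
seg 0: a=-2, c=M0/2=0, d=(M1−M0)/(6·3)=-631/23490, b=Δ0−h0·(2M0+M1)/6=4111/2610
seg 1: a=2, c=M1/2=-631/2610, d=(M2−M1)/(6·3)=-239/4698, b=Δ1−h1·(2M1+M2)/6=1109/1305
seg 2: a=1, c=M2/2=-913/1305, d=(M3−M2)/(6·2)=19/87, b=Δ2−h2·(2M2+M3)/6=-5153/2610
seg 3: a=-4, c=M3/2=797/1305, d=(M4−M3)/(6·3)=-7/4698, b=Δ3−h3·(2M3+M4)/6=-5617/2610
seg 4: a=-5, c=M4/2=1559/2610, d=(M5−M4)/(6·3)=-1559/23490, b=Δ4−h4·(2M4+M5)/6=1921/1305
t_q=25/2 → seg 4, τ=3/2; S=-5+1921/1305·τ+1559/2610·τ²+-1559/23490·τ³=-3879/2320

  seg 0: a=-2 b=4111/2610 c=0 d=-631/23490
  seg 1: a=2 b=1109/1305 c=-631/2610 d=-239/4698
  seg 2: a=1 b=-5153/2610 c=-913/1305 d=19/87
  seg 3: a=-4 b=-5617/2610 c=797/1305 d=-7/4698
  seg 4: a=-5 b=1921/1305 c=1559/2610 d=-1559/23490
S(25/2) = -3879/2320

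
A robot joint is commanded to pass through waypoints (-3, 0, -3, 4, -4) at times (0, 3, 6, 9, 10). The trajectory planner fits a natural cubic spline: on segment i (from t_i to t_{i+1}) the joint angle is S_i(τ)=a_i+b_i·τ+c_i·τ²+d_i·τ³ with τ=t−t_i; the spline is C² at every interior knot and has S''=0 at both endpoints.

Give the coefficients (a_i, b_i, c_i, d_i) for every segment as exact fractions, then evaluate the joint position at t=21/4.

Δ: Δ0=1, Δ1=-1, Δ2=7/3, Δ3=-8
row 1: diag=12, rhs=-12; c'=1/4, d'=-1
row 2: denom=12−3·1/4=45/4; d'=(20−3·-1)/(45/4)=92/45
row 3: denom=8−3·4/15=36/5; d'=(-62−3·92/45)/(36/5)=-511/54
back: M3=-511/54
back: M2=92/45−4/15·-511/54=370/81
back: M1=-1−1/4·370/81=-347/162
M: M0=0, M1=-347/162, M2=370/81, M3=-511/54, M4=0
seg 0: a=-3, c=M0/2=0, d=(M1−M0)/(6·3)=-347/2916, b=Δ0−h0·(2M0+M1)/6=671/324
seg 1: a=0, c=M1/2=-347/324, d=(M2−M1)/(6·3)=1087/2916, b=Δ1−h1·(2M1+M2)/6=-185/162
seg 2: a=-3, c=M2/2=185/81, d=(M3−M2)/(6·3)=-2273/2916, b=Δ2−h2·(2M2+M3)/6=809/324
seg 3: a=4, c=M3/2=-511/108, d=(M4−M3)/(6·1)=511/324, b=Δ3−h3·(2M3+M4)/6=-785/162
t_q=21/4 → seg 1, τ=9/4; S=0+-185/162·τ+-347/324·τ²+1087/2916·τ³=-8629/2304

  seg 0: a=-3 b=671/324 c=0 d=-347/2916
  seg 1: a=0 b=-185/162 c=-347/324 d=1087/2916
  seg 2: a=-3 b=809/324 c=185/81 d=-2273/2916
  seg 3: a=4 b=-785/162 c=-511/108 d=511/324
S(21/4) = -8629/2304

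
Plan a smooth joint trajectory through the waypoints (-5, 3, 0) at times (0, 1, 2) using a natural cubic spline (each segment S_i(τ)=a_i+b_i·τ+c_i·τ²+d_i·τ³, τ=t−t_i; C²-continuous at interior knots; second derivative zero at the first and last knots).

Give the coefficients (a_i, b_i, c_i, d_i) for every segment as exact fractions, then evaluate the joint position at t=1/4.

Δ: Δ0=8, Δ1=-3
row 1: diag=4, rhs=-66; c'=1/4, d'=-33/2
back: M1=-33/2
M: M0=0, M1=-33/2, M2=0
seg 0: a=-5, c=M0/2=0, d=(M1−M0)/(6·1)=-11/4, b=Δ0−h0·(2M0+M1)/6=43/4
seg 1: a=3, c=M1/2=-33/4, d=(M2−M1)/(6·1)=11/4, b=Δ1−h1·(2M1+M2)/6=5/2
t_q=1/4 → seg 0, τ=1/4; S=-5+43/4·τ+0·τ²+-11/4·τ³=-603/256

  seg 0: a=-5 b=43/4 c=0 d=-11/4
  seg 1: a=3 b=5/2 c=-33/4 d=11/4
S(1/4) = -603/256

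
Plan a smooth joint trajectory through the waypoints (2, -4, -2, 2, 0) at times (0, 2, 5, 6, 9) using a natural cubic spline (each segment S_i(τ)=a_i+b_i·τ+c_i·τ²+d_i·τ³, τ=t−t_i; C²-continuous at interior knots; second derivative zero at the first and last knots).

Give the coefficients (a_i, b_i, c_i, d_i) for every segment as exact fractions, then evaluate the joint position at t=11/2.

Δ: Δ0=-3, Δ1=2/3, Δ2=4, Δ3=-2/3
row 1: diag=10, rhs=22; c'=3/10, d'=11/5
row 2: denom=8−3·3/10=71/10; d'=(20−3·11/5)/(71/10)=134/71
row 3: denom=8−1·10/71=558/71; d'=(-28−1·134/71)/(558/71)=-1061/279
back: M3=-1061/279
back: M2=134/71−10/71·-1061/279=676/279
back: M1=11/5−3/10·676/279=137/93
M: M0=0, M1=137/93, M2=676/279, M3=-1061/279, M4=0
seg 0: a=2, c=M0/2=0, d=(M1−M0)/(6·2)=137/1116, b=Δ0−h0·(2M0+M1)/6=-974/279
seg 1: a=-4, c=M1/2=137/186, d=(M2−M1)/(6·3)=265/5022, b=Δ1−h1·(2M1+M2)/6=-563/279
seg 2: a=-2, c=M2/2=338/279, d=(M3−M2)/(6·1)=-193/186, b=Δ2−h2·(2M2+M3)/6=2135/558
seg 3: a=2, c=M3/2=-1061/558, d=(M4−M3)/(6·3)=1061/5022, b=Δ3−h3·(2M3+M4)/6=875/279
t_q=11/2 → seg 2, τ=1/2; S=-2+2135/558·τ+338/279·τ²+-193/186·τ³=385/4464

  seg 0: a=2 b=-974/279 c=0 d=137/1116
  seg 1: a=-4 b=-563/279 c=137/186 d=265/5022
  seg 2: a=-2 b=2135/558 c=338/279 d=-193/186
  seg 3: a=2 b=875/279 c=-1061/558 d=1061/5022
S(11/2) = 385/4464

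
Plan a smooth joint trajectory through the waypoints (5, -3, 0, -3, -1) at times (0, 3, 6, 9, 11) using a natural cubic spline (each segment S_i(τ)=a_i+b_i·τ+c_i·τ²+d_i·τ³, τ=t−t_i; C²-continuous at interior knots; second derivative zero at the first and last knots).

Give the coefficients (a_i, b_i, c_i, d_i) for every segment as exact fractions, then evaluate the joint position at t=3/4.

Δ: Δ0=-8/3, Δ1=1, Δ2=-1, Δ3=1
row 1: diag=12, rhs=22; c'=1/4, d'=11/6
row 2: denom=12−3·1/4=45/4; d'=(-12−3·11/6)/(45/4)=-14/9
row 3: denom=10−3·4/15=46/5; d'=(12−3·-14/9)/(46/5)=125/69
back: M3=125/69
back: M2=-14/9−4/15·125/69=-422/207
back: M1=11/6−1/4·-422/207=485/207
M: M0=0, M1=485/207, M2=-422/207, M3=125/69, M4=0
seg 0: a=5, c=M0/2=0, d=(M1−M0)/(6·3)=485/3726, b=Δ0−h0·(2M0+M1)/6=-1589/414
seg 1: a=-3, c=M1/2=485/414, d=(M2−M1)/(6·3)=-907/3726, b=Δ1−h1·(2M1+M2)/6=-67/207
seg 2: a=0, c=M2/2=-211/207, d=(M3−M2)/(6·3)=797/3726, b=Δ2−h2·(2M2+M3)/6=55/414
seg 3: a=-3, c=M3/2=125/138, d=(M4−M3)/(6·2)=-125/828, b=Δ3−h3·(2M3+M4)/6=-43/207
t_q=3/4 → seg 0, τ=3/4; S=5+-1589/414·τ+0·τ²+485/3726·τ³=6407/2944

  seg 0: a=5 b=-1589/414 c=0 d=485/3726
  seg 1: a=-3 b=-67/207 c=485/414 d=-907/3726
  seg 2: a=0 b=55/414 c=-211/207 d=797/3726
  seg 3: a=-3 b=-43/207 c=125/138 d=-125/828
S(3/4) = 6407/2944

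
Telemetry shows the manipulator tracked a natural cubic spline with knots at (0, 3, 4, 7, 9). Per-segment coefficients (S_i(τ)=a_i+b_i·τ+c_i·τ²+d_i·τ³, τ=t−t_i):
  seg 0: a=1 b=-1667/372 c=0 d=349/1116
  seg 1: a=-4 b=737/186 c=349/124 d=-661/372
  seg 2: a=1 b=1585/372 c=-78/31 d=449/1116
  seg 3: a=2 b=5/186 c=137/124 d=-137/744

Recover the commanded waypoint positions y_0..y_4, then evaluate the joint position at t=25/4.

y_0=1 y_1=-4 y_2=1 y_3=2 y_4=5
S(25/4) = 19297/7936

y_0 = S_0(0) = a_0 = 1
y_1 = S_1(0) = a_1 = -4
y_2 = S_2(0) = a_2 = 1
y_3 = S_3(0) = a_3 = 2
y_4 = S_3(2) = 5
t_q=25/4 is in segment 2 (τ=9/4); S_2(τ)=19297/7936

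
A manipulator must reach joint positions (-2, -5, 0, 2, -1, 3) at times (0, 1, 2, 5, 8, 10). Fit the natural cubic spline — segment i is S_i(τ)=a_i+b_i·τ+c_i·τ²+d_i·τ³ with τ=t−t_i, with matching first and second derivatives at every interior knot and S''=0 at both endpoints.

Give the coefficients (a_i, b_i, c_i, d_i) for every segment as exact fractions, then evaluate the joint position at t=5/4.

  seg 0: a=-2 b=-16031/3081 c=0 d=6788/3081
  seg 1: a=-5 b=4333/3081 c=6788/1027 d=-9292/3081
  seg 2: a=0 b=17185/3081 c=-2504/1027 d=7405/27729
  seg 3: a=2 b=-5672/3081 c=-107/3081 d=224/2133
  seg 4: a=-1 b=2422/3081 c=935/1027 d=-935/6162
S(5/4) = -5413/1264

Δ: Δ0=-3, Δ1=5, Δ2=2/3, Δ3=-1, Δ4=2
row 1: diag=4, rhs=48; c'=1/4, d'=12
row 2: denom=8−1·1/4=31/4; d'=(-26−1·12)/(31/4)=-152/31
row 3: denom=12−3·12/31=336/31; d'=(-10−3·-152/31)/(336/31)=73/168
row 4: denom=10−3·31/112=1027/112; d'=(18−3·73/168)/(1027/112)=1870/1027
back: M4=1870/1027
back: M3=73/168−31/112·1870/1027=-214/3081
back: M2=-152/31−12/31·-214/3081=-5008/1027
back: M1=12−1/4·-5008/1027=13576/1027
M: M0=0, M1=13576/1027, M2=-5008/1027, M3=-214/3081, M4=1870/1027, M5=0
seg 0: a=-2, c=M0/2=0, d=(M1−M0)/(6·1)=6788/3081, b=Δ0−h0·(2M0+M1)/6=-16031/3081
seg 1: a=-5, c=M1/2=6788/1027, d=(M2−M1)/(6·1)=-9292/3081, b=Δ1−h1·(2M1+M2)/6=4333/3081
seg 2: a=0, c=M2/2=-2504/1027, d=(M3−M2)/(6·3)=7405/27729, b=Δ2−h2·(2M2+M3)/6=17185/3081
seg 3: a=2, c=M3/2=-107/3081, d=(M4−M3)/(6·3)=224/2133, b=Δ3−h3·(2M3+M4)/6=-5672/3081
seg 4: a=-1, c=M4/2=935/1027, d=(M5−M4)/(6·2)=-935/6162, b=Δ4−h4·(2M4+M5)/6=2422/3081
t_q=5/4 → seg 1, τ=1/4; S=-5+4333/3081·τ+6788/1027·τ²+-9292/3081·τ³=-5413/1264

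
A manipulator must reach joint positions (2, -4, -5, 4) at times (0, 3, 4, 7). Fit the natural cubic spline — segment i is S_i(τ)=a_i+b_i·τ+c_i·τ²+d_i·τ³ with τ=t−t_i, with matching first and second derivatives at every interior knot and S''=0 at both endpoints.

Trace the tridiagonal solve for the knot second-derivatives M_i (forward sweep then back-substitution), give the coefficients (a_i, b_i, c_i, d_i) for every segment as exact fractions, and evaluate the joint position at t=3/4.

Δ: Δ0=-2, Δ1=-1, Δ2=3
row 1: diag=8, rhs=6; c'=1/8, d'=3/4
row 2: denom=8−1·1/8=63/8; d'=(24−1·3/4)/(63/8)=62/21
back: M2=62/21
back: M1=3/4−1/8·62/21=8/21
M: M0=0, M1=8/21, M2=62/21, M3=0
seg 0: a=2, c=M0/2=0, d=(M1−M0)/(6·3)=4/189, b=Δ0−h0·(2M0+M1)/6=-46/21
seg 1: a=-4, c=M1/2=4/21, d=(M2−M1)/(6·1)=3/7, b=Δ1−h1·(2M1+M2)/6=-34/21
seg 2: a=-5, c=M2/2=31/21, d=(M3−M2)/(6·3)=-31/189, b=Δ2−h2·(2M2+M3)/6=1/21
t_q=3/4 → seg 0, τ=3/4; S=2+-46/21·τ+0·τ²+4/189·τ³=41/112

  seg 0: a=2 b=-46/21 c=0 d=4/189
  seg 1: a=-4 b=-34/21 c=4/21 d=3/7
  seg 2: a=-5 b=1/21 c=31/21 d=-31/189
S(3/4) = 41/112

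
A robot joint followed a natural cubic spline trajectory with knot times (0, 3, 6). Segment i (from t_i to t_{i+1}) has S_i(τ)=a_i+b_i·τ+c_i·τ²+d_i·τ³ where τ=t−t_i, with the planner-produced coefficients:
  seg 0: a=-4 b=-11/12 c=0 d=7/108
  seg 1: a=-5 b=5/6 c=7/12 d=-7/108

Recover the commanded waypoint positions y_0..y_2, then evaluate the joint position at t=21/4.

y_0=-4 y_1=-5 y_2=1
S(21/4) = -233/256

y_0 = S_0(0) = a_0 = -4
y_1 = S_1(0) = a_1 = -5
y_2 = S_1(3) = 1
t_q=21/4 is in segment 1 (τ=9/4); S_1(τ)=-233/256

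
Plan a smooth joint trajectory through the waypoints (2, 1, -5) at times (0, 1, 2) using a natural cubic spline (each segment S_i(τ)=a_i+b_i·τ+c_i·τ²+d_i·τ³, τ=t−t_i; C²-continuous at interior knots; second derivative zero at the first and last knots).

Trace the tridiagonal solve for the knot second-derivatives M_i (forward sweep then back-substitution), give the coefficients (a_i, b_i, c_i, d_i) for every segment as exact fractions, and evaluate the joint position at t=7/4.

Δ: Δ0=-1, Δ1=-6
row 1: diag=4, rhs=-30; c'=1/4, d'=-15/2
back: M1=-15/2
M: M0=0, M1=-15/2, M2=0
seg 0: a=2, c=M0/2=0, d=(M1−M0)/(6·1)=-5/4, b=Δ0−h0·(2M0+M1)/6=1/4
seg 1: a=1, c=M1/2=-15/4, d=(M2−M1)/(6·1)=5/4, b=Δ1−h1·(2M1+M2)/6=-7/2
t_q=7/4 → seg 1, τ=3/4; S=1+-7/2·τ+-15/4·τ²+5/4·τ³=-821/256

  seg 0: a=2 b=1/4 c=0 d=-5/4
  seg 1: a=1 b=-7/2 c=-15/4 d=5/4
S(7/4) = -821/256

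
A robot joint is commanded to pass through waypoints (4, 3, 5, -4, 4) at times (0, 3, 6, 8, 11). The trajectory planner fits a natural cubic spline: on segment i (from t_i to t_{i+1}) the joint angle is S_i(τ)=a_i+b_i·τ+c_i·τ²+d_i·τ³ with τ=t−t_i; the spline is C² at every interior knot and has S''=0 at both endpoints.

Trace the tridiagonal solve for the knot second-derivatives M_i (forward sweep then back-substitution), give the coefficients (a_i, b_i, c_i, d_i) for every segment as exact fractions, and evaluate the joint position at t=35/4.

  seg 0: a=4 b=-206/177 c=0 d=49/531
  seg 1: a=3 b=235/177 c=49/59 d=-62/177
  seg 2: a=5 b=-557/177 c=-137/59 d=1165/1416
  seg 3: a=-4 b=-907/354 c=617/236 d=-617/2124
S(35/4) = -69079/15104

Δ: Δ0=-1/3, Δ1=2/3, Δ2=-9/2, Δ3=8/3
row 1: diag=12, rhs=6; c'=1/4, d'=1/2
row 2: denom=10−3·1/4=37/4; d'=(-31−3·1/2)/(37/4)=-130/37
row 3: denom=10−2·8/37=354/37; d'=(43−2·-130/37)/(354/37)=617/118
back: M3=617/118
back: M2=-130/37−8/37·617/118=-274/59
back: M1=1/2−1/4·-274/59=98/59
M: M0=0, M1=98/59, M2=-274/59, M3=617/118, M4=0
seg 0: a=4, c=M0/2=0, d=(M1−M0)/(6·3)=49/531, b=Δ0−h0·(2M0+M1)/6=-206/177
seg 1: a=3, c=M1/2=49/59, d=(M2−M1)/(6·3)=-62/177, b=Δ1−h1·(2M1+M2)/6=235/177
seg 2: a=5, c=M2/2=-137/59, d=(M3−M2)/(6·2)=1165/1416, b=Δ2−h2·(2M2+M3)/6=-557/177
seg 3: a=-4, c=M3/2=617/236, d=(M4−M3)/(6·3)=-617/2124, b=Δ3−h3·(2M3+M4)/6=-907/354
t_q=35/4 → seg 3, τ=3/4; S=-4+-907/354·τ+617/236·τ²+-617/2124·τ³=-69079/15104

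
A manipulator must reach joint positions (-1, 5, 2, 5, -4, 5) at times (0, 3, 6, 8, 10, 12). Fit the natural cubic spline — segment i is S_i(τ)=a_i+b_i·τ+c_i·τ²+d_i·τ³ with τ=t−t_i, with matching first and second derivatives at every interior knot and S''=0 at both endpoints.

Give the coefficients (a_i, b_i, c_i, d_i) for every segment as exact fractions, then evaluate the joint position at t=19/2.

  seg 0: a=-1 b=3367/1046 c=0 d=-425/3138
  seg 1: a=5 b=-229/523 c=-1275/1046 d=1079/3138
  seg 2: a=2 b=1603/1046 c=981/523 d=-1979/2092
  seg 3: a=5 b=-2423/1046 c=-3975/1046 d=2833/2092
  seg 4: a=-4 b=-1325/1046 c=2262/523 d=-377/523
S(19/2) = -41081/16736

Δ: Δ0=2, Δ1=-1, Δ2=3/2, Δ3=-9/2, Δ4=9/2
row 1: diag=12, rhs=-18; c'=1/4, d'=-3/2
row 2: denom=10−3·1/4=37/4; d'=(15−3·-3/2)/(37/4)=78/37
row 3: denom=8−2·8/37=280/37; d'=(-36−2·78/37)/(280/37)=-186/35
row 4: denom=8−2·37/140=523/70; d'=(54−2·-186/35)/(523/70)=4524/523
back: M4=4524/523
back: M3=-186/35−37/140·4524/523=-3975/523
back: M2=78/37−8/37·-3975/523=1962/523
back: M1=-3/2−1/4·1962/523=-1275/523
M: M0=0, M1=-1275/523, M2=1962/523, M3=-3975/523, M4=4524/523, M5=0
seg 0: a=-1, c=M0/2=0, d=(M1−M0)/(6·3)=-425/3138, b=Δ0−h0·(2M0+M1)/6=3367/1046
seg 1: a=5, c=M1/2=-1275/1046, d=(M2−M1)/(6·3)=1079/3138, b=Δ1−h1·(2M1+M2)/6=-229/523
seg 2: a=2, c=M2/2=981/523, d=(M3−M2)/(6·2)=-1979/2092, b=Δ2−h2·(2M2+M3)/6=1603/1046
seg 3: a=5, c=M3/2=-3975/1046, d=(M4−M3)/(6·2)=2833/2092, b=Δ3−h3·(2M3+M4)/6=-2423/1046
seg 4: a=-4, c=M4/2=2262/523, d=(M5−M4)/(6·2)=-377/523, b=Δ4−h4·(2M4+M5)/6=-1325/1046
t_q=19/2 → seg 3, τ=3/2; S=5+-2423/1046·τ+-3975/1046·τ²+2833/2092·τ³=-41081/16736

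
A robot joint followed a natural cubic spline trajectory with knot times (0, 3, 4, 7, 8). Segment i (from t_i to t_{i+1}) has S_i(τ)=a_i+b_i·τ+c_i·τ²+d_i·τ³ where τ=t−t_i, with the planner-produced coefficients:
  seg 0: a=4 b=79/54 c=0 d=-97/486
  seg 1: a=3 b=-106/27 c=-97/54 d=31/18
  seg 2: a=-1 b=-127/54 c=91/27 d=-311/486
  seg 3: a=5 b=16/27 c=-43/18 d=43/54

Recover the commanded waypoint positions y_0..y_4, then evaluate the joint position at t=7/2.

y_0 = S_0(0) = a_0 = 4
y_1 = S_1(0) = a_1 = 3
y_2 = S_2(0) = a_2 = -1
y_3 = S_3(0) = a_3 = 5
y_4 = S_3(1) = 4
t_q=7/2 is in segment 1 (τ=1/2); S_1(τ)=347/432

y_0=4 y_1=3 y_2=-1 y_3=5 y_4=4
S(7/2) = 347/432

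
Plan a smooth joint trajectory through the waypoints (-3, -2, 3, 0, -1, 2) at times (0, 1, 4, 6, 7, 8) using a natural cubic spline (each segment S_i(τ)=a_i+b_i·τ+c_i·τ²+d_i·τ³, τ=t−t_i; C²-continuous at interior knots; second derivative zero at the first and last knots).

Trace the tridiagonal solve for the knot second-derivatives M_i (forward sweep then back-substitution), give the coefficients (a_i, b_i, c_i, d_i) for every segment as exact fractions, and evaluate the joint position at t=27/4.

Δ: Δ0=1, Δ1=5/3, Δ2=-3/2, Δ3=-1, Δ4=3
row 1: diag=8, rhs=4; c'=3/8, d'=1/2
row 2: denom=10−3·3/8=71/8; d'=(-19−3·1/2)/(71/8)=-164/71
row 3: denom=6−2·16/71=394/71; d'=(3−2·-164/71)/(394/71)=541/394
row 4: denom=4−1·71/394=1505/394; d'=(24−1·541/394)/(1505/394)=1783/301
back: M4=1783/301
back: M3=541/394−71/394·1783/301=92/301
back: M2=-164/71−16/71·92/301=-716/301
back: M1=1/2−3/8·-716/301=419/301
M: M0=0, M1=419/301, M2=-716/301, M3=92/301, M4=1783/301, M5=0
seg 0: a=-3, c=M0/2=0, d=(M1−M0)/(6·1)=419/1806, b=Δ0−h0·(2M0+M1)/6=1387/1806
seg 1: a=-2, c=M1/2=419/602, d=(M2−M1)/(6·3)=-1135/5418, b=Δ1−h1·(2M1+M2)/6=1322/903
seg 2: a=3, c=M2/2=-358/301, d=(M3−M2)/(6·2)=202/903, b=Δ2−h2·(2M2+M3)/6=-29/1806
seg 3: a=0, c=M3/2=46/301, d=(M4−M3)/(6·1)=1691/1806, b=Δ3−h3·(2M3+M4)/6=-539/258
seg 4: a=-1, c=M4/2=1783/602, d=(M5−M4)/(6·1)=-1783/1806, b=Δ4−h4·(2M4+M5)/6=926/903
t_q=27/4 → seg 3, τ=3/4; S=0+-539/258·τ+46/301·τ²+1691/1806·τ³=-41837/38528

  seg 0: a=-3 b=1387/1806 c=0 d=419/1806
  seg 1: a=-2 b=1322/903 c=419/602 d=-1135/5418
  seg 2: a=3 b=-29/1806 c=-358/301 d=202/903
  seg 3: a=0 b=-539/258 c=46/301 d=1691/1806
  seg 4: a=-1 b=926/903 c=1783/602 d=-1783/1806
S(27/4) = -41837/38528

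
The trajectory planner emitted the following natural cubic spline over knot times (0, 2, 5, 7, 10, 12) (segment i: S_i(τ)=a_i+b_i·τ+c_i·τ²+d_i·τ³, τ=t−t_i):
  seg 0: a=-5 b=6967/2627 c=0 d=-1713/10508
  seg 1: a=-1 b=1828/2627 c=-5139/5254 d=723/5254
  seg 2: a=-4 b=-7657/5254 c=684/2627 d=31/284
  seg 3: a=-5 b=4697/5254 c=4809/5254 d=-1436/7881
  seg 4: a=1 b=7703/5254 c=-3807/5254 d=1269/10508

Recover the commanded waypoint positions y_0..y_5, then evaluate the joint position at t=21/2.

y_0 = S_0(0) = a_0 = -5
y_1 = S_1(0) = a_1 = -1
y_2 = S_2(0) = a_2 = -4
y_3 = S_3(0) = a_3 = -5
y_4 = S_4(0) = a_4 = 1
y_5 = S_4(2) = 2
t_q=21/2 is in segment 4 (τ=1/2); S_4(τ)=131729/84064

y_0=-5 y_1=-1 y_2=-4 y_3=-5 y_4=1 y_5=2
S(21/2) = 131729/84064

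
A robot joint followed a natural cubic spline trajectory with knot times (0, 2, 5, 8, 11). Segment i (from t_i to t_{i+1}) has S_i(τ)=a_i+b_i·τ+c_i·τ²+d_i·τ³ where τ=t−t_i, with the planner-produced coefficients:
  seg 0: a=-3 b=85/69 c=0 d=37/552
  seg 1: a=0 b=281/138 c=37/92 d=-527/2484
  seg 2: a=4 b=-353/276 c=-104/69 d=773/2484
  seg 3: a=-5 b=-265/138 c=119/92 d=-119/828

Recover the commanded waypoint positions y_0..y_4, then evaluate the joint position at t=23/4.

y_0 = S_0(0) = a_0 = -3
y_1 = S_1(0) = a_1 = 0
y_2 = S_2(0) = a_2 = 4
y_3 = S_3(0) = a_3 = -5
y_4 = S_3(3) = -3
t_q=23/4 is in segment 2 (τ=3/4); S_2(τ)=595/256

y_0=-3 y_1=0 y_2=4 y_3=-5 y_4=-3
S(23/4) = 595/256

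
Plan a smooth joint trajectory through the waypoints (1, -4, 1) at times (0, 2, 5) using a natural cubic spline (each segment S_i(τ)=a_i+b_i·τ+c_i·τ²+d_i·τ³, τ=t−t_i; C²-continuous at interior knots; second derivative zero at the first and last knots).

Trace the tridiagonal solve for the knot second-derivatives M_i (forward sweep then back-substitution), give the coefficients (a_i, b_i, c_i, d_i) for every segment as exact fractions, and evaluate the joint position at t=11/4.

Δ: Δ0=-5/2, Δ1=5/3
row 1: diag=10, rhs=25; c'=3/10, d'=5/2
back: M1=5/2
M: M0=0, M1=5/2, M2=0
seg 0: a=1, c=M0/2=0, d=(M1−M0)/(6·2)=5/24, b=Δ0−h0·(2M0+M1)/6=-10/3
seg 1: a=-4, c=M1/2=5/4, d=(M2−M1)/(6·3)=-5/36, b=Δ1−h1·(2M1+M2)/6=-5/6
t_q=11/4 → seg 1, τ=3/4; S=-4+-5/6·τ+5/4·τ²+-5/36·τ³=-1019/256

  seg 0: a=1 b=-10/3 c=0 d=5/24
  seg 1: a=-4 b=-5/6 c=5/4 d=-5/36
S(11/4) = -1019/256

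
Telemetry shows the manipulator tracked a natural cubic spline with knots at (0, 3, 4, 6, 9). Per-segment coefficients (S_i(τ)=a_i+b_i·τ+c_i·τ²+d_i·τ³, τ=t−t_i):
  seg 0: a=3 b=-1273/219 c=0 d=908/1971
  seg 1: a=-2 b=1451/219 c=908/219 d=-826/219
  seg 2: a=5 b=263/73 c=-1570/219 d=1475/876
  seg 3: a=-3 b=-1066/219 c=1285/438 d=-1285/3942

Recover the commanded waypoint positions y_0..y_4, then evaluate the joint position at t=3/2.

y_0=3 y_1=-2 y_2=5 y_3=-3 y_4=0
S(3/2) = -304/73

y_0 = S_0(0) = a_0 = 3
y_1 = S_1(0) = a_1 = -2
y_2 = S_2(0) = a_2 = 5
y_3 = S_3(0) = a_3 = -3
y_4 = S_3(3) = 0
t_q=3/2 is in segment 0 (τ=3/2); S_0(τ)=-304/73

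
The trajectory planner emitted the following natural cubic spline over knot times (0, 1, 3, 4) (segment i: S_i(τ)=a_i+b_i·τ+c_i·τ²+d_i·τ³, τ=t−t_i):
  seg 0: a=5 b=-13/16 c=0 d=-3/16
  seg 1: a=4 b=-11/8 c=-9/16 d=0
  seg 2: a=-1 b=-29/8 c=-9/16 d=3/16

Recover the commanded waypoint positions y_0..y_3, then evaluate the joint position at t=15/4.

y_0=5 y_1=4 y_2=-1 y_3=-5
S(15/4) = -4051/1024

y_0 = S_0(0) = a_0 = 5
y_1 = S_1(0) = a_1 = 4
y_2 = S_2(0) = a_2 = -1
y_3 = S_2(1) = -5
t_q=15/4 is in segment 2 (τ=3/4); S_2(τ)=-4051/1024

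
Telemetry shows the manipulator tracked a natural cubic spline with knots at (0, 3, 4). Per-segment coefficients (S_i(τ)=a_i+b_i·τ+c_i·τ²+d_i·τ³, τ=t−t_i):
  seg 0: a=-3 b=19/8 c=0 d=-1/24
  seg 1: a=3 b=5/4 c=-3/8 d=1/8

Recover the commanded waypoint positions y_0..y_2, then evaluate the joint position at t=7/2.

y_0=-3 y_1=3 y_2=4
S(7/2) = 227/64

y_0 = S_0(0) = a_0 = -3
y_1 = S_1(0) = a_1 = 3
y_2 = S_1(1) = 4
t_q=7/2 is in segment 1 (τ=1/2); S_1(τ)=227/64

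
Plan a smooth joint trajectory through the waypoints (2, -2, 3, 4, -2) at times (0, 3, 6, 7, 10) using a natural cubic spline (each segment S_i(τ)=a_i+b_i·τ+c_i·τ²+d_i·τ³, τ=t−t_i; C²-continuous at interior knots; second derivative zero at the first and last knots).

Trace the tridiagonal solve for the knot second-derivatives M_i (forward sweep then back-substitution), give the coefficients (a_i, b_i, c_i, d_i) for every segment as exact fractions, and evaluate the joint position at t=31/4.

Δ: Δ0=-4/3, Δ1=5/3, Δ2=1, Δ3=-2
row 1: diag=12, rhs=18; c'=1/4, d'=3/2
row 2: denom=8−3·1/4=29/4; d'=(-4−3·3/2)/(29/4)=-34/29
row 3: denom=8−1·4/29=228/29; d'=(-18−1·-34/29)/(228/29)=-122/57
back: M3=-122/57
back: M2=-34/29−4/29·-122/57=-50/57
back: M1=3/2−1/4·-50/57=98/57
M: M0=0, M1=98/57, M2=-50/57, M3=-122/57, M4=0
seg 0: a=2, c=M0/2=0, d=(M1−M0)/(6·3)=49/513, b=Δ0−h0·(2M0+M1)/6=-125/57
seg 1: a=-2, c=M1/2=49/57, d=(M2−M1)/(6·3)=-74/513, b=Δ1−h1·(2M1+M2)/6=22/57
seg 2: a=3, c=M2/2=-25/57, d=(M3−M2)/(6·1)=-4/19, b=Δ2−h2·(2M2+M3)/6=94/57
seg 3: a=4, c=M3/2=-61/57, d=(M4−M3)/(6·3)=61/513, b=Δ3−h3·(2M3+M4)/6=8/57
t_q=31/4 → seg 3, τ=3/4; S=4+8/57·τ+-61/57·τ²+61/513·τ³=4321/1216

  seg 0: a=2 b=-125/57 c=0 d=49/513
  seg 1: a=-2 b=22/57 c=49/57 d=-74/513
  seg 2: a=3 b=94/57 c=-25/57 d=-4/19
  seg 3: a=4 b=8/57 c=-61/57 d=61/513
S(31/4) = 4321/1216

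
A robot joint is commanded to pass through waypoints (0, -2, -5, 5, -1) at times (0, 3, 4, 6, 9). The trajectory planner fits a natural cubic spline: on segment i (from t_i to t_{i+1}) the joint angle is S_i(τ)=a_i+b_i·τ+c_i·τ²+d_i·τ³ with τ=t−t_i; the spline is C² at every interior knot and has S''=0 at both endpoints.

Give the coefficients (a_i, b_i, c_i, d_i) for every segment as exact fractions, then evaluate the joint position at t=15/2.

Δ: Δ0=-2/3, Δ1=-3, Δ2=5, Δ3=-2
row 1: diag=8, rhs=-14; c'=1/8, d'=-7/4
row 2: denom=6−1·1/8=47/8; d'=(48−1·-7/4)/(47/8)=398/47
row 3: denom=10−2·16/47=438/47; d'=(-42−2·398/47)/(438/47)=-1385/219
back: M3=-1385/219
back: M2=398/47−16/47·-1385/219=2326/219
back: M1=-7/4−1/8·2326/219=-674/219
M: M0=0, M1=-674/219, M2=2326/219, M3=-1385/219, M4=0
seg 0: a=0, c=M0/2=0, d=(M1−M0)/(6·3)=-337/1971, b=Δ0−h0·(2M0+M1)/6=191/219
seg 1: a=-2, c=M1/2=-337/219, d=(M2−M1)/(6·1)=500/219, b=Δ1−h1·(2M1+M2)/6=-820/219
seg 2: a=-5, c=M2/2=1163/219, d=(M3−M2)/(6·2)=-1237/876, b=Δ2−h2·(2M2+M3)/6=2/73
seg 3: a=5, c=M3/2=-1385/438, d=(M4−M3)/(6·3)=1385/3942, b=Δ3−h3·(2M3+M4)/6=947/219
t_q=15/2 → seg 3, τ=3/2; S=5+947/219·τ+-1385/438·τ²+1385/3942·τ³=6491/1168

  seg 0: a=0 b=191/219 c=0 d=-337/1971
  seg 1: a=-2 b=-820/219 c=-337/219 d=500/219
  seg 2: a=-5 b=2/73 c=1163/219 d=-1237/876
  seg 3: a=5 b=947/219 c=-1385/438 d=1385/3942
S(15/2) = 6491/1168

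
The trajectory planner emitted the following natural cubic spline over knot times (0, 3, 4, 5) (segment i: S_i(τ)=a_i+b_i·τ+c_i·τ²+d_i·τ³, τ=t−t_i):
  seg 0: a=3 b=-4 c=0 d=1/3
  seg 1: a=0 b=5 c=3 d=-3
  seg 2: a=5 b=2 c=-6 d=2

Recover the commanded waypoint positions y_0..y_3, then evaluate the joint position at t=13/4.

y_0=3 y_1=0 y_2=5 y_3=3
S(13/4) = 89/64

y_0 = S_0(0) = a_0 = 3
y_1 = S_1(0) = a_1 = 0
y_2 = S_2(0) = a_2 = 5
y_3 = S_2(1) = 3
t_q=13/4 is in segment 1 (τ=1/4); S_1(τ)=89/64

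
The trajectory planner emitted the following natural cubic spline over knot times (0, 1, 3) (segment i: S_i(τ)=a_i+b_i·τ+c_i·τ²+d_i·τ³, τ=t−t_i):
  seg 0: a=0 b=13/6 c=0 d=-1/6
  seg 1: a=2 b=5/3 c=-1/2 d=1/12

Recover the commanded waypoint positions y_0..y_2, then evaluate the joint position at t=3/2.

y_0=0 y_1=2 y_2=4
S(3/2) = 87/32

y_0 = S_0(0) = a_0 = 0
y_1 = S_1(0) = a_1 = 2
y_2 = S_1(2) = 4
t_q=3/2 is in segment 1 (τ=1/2); S_1(τ)=87/32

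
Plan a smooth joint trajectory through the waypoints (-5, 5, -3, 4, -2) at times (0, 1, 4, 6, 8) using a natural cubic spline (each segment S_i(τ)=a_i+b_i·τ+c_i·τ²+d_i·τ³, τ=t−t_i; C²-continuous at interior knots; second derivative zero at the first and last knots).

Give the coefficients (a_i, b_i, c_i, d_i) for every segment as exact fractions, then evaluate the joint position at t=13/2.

Δ: Δ0=10, Δ1=-8/3, Δ2=7/2, Δ3=-3
row 1: diag=8, rhs=-76; c'=3/8, d'=-19/2
row 2: denom=10−3·3/8=71/8; d'=(37−3·-19/2)/(71/8)=524/71
row 3: denom=8−2·16/71=536/71; d'=(-39−2·524/71)/(536/71)=-3817/536
back: M3=-3817/536
back: M2=524/71−16/71·-3817/536=602/67
back: M1=-19/2−3/8·602/67=-3449/268
M: M0=0, M1=-3449/268, M2=602/67, M3=-3817/536, M4=0
seg 0: a=-5, c=M0/2=0, d=(M1−M0)/(6·1)=-3449/1608, b=Δ0−h0·(2M0+M1)/6=19529/1608
seg 1: a=5, c=M1/2=-3449/536, d=(M2−M1)/(6·3)=5857/4824, b=Δ1−h1·(2M1+M2)/6=4591/804
seg 2: a=-3, c=M2/2=301/67, d=(M3−M2)/(6·2)=-8633/6432, b=Δ2−h2·(2M2+M3)/6=-187/1608
seg 3: a=4, c=M3/2=-3817/1072, d=(M4−M3)/(6·2)=3817/6432, b=Δ3−h3·(2M3+M4)/6=1405/804
t_q=13/2 → seg 3, τ=1/2; S=4+1405/804·τ+-3817/1072·τ²+3817/6432·τ³=69599/17152

  seg 0: a=-5 b=19529/1608 c=0 d=-3449/1608
  seg 1: a=5 b=4591/804 c=-3449/536 d=5857/4824
  seg 2: a=-3 b=-187/1608 c=301/67 d=-8633/6432
  seg 3: a=4 b=1405/804 c=-3817/1072 d=3817/6432
S(13/2) = 69599/17152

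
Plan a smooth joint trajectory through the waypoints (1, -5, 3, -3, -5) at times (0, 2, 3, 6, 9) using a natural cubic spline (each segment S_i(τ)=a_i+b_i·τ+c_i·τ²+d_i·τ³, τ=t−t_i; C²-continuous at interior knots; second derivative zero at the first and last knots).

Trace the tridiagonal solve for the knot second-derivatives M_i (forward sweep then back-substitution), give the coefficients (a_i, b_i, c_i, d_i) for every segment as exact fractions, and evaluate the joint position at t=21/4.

Δ: Δ0=-3, Δ1=8, Δ2=-2, Δ3=-2/3
row 1: diag=6, rhs=66; c'=1/6, d'=11
row 2: denom=8−1·1/6=47/6; d'=(-60−1·11)/(47/6)=-426/47
row 3: denom=12−3·18/47=510/47; d'=(8−3·-426/47)/(510/47)=827/255
back: M3=827/255
back: M2=-426/47−18/47·827/255=-876/85
back: M1=11−1/6·-876/85=1081/85
M: M0=0, M1=1081/85, M2=-876/85, M3=827/255, M4=0
seg 0: a=1, c=M0/2=0, d=(M1−M0)/(6·2)=1081/1020, b=Δ0−h0·(2M0+M1)/6=-1846/255
seg 1: a=-5, c=M1/2=1081/170, d=(M2−M1)/(6·1)=-1957/510, b=Δ1−h1·(2M1+M2)/6=1397/255
seg 2: a=3, c=M2/2=-438/85, d=(M3−M2)/(6·3)=691/918, b=Δ2−h2·(2M2+M3)/6=3409/510
seg 3: a=-3, c=M3/2=827/510, d=(M4−M3)/(6·3)=-827/4590, b=Δ3−h3·(2M3+M4)/6=-997/255
t_q=21/4 → seg 2, τ=9/4; S=3+3409/510·τ+-438/85·τ²+691/918·τ³=5733/10880

  seg 0: a=1 b=-1846/255 c=0 d=1081/1020
  seg 1: a=-5 b=1397/255 c=1081/170 d=-1957/510
  seg 2: a=3 b=3409/510 c=-438/85 d=691/918
  seg 3: a=-3 b=-997/255 c=827/510 d=-827/4590
S(21/4) = 5733/10880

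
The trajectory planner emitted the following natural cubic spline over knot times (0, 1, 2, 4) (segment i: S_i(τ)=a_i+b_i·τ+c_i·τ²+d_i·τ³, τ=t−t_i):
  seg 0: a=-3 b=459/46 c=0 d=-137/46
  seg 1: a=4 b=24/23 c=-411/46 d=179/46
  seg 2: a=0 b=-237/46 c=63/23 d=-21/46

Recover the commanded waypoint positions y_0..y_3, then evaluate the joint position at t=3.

y_0=-3 y_1=4 y_2=0 y_3=-3
S(3) = -66/23

y_0 = S_0(0) = a_0 = -3
y_1 = S_1(0) = a_1 = 4
y_2 = S_2(0) = a_2 = 0
y_3 = S_2(2) = -3
t_q=3 is in segment 2 (τ=1); S_2(τ)=-66/23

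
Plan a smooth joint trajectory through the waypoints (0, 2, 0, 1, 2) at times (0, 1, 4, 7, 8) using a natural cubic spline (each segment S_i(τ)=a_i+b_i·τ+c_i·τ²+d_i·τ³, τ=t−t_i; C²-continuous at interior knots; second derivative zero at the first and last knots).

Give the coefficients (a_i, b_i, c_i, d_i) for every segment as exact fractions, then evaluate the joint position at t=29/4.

Δ: Δ0=2, Δ1=-2/3, Δ2=1/3, Δ3=1
row 1: diag=8, rhs=-16; c'=3/8, d'=-2
row 2: denom=12−3·3/8=87/8; d'=(6−3·-2)/(87/8)=32/29
row 3: denom=8−3·8/29=208/29; d'=(4−3·32/29)/(208/29)=5/52
back: M3=5/52
back: M2=32/29−8/29·5/52=14/13
back: M1=-2−3/8·14/13=-125/52
M: M0=0, M1=-125/52, M2=14/13, M3=5/52, M4=0
seg 0: a=0, c=M0/2=0, d=(M1−M0)/(6·1)=-125/312, b=Δ0−h0·(2M0+M1)/6=749/312
seg 1: a=2, c=M1/2=-125/104, d=(M2−M1)/(6·3)=181/936, b=Δ1−h1·(2M1+M2)/6=187/156
seg 2: a=0, c=M2/2=7/13, d=(M3−M2)/(6·3)=-17/312, b=Δ2−h2·(2M2+M3)/6=-19/24
seg 3: a=1, c=M3/2=5/104, d=(M4−M3)/(6·1)=-5/312, b=Δ3−h3·(2M3+M4)/6=151/156
t_q=29/4 → seg 3, τ=1/4; S=1+151/156·τ+5/104·τ²+-5/312·τ³=8285/6656

  seg 0: a=0 b=749/312 c=0 d=-125/312
  seg 1: a=2 b=187/156 c=-125/104 d=181/936
  seg 2: a=0 b=-19/24 c=7/13 d=-17/312
  seg 3: a=1 b=151/156 c=5/104 d=-5/312
S(29/4) = 8285/6656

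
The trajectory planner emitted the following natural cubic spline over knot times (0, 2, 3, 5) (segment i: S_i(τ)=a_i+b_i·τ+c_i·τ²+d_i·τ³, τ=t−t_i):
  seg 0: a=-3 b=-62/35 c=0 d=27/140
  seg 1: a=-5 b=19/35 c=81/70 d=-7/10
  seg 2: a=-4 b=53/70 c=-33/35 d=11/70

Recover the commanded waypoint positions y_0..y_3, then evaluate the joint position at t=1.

y_0 = S_0(0) = a_0 = -3
y_1 = S_1(0) = a_1 = -5
y_2 = S_2(0) = a_2 = -4
y_3 = S_2(2) = -5
t_q=1 is in segment 0 (τ=1); S_0(τ)=-641/140

y_0=-3 y_1=-5 y_2=-4 y_3=-5
S(1) = -641/140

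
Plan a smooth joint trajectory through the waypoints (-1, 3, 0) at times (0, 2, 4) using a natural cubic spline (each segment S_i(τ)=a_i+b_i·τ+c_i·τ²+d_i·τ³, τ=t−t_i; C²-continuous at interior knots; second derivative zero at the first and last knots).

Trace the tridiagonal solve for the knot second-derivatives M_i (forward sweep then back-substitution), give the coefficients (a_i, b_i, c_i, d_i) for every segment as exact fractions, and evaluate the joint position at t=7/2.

Δ: Δ0=2, Δ1=-3/2
row 1: diag=8, rhs=-21; c'=1/4, d'=-21/8
back: M1=-21/8
M: M0=0, M1=-21/8, M2=0
seg 0: a=-1, c=M0/2=0, d=(M1−M0)/(6·2)=-7/32, b=Δ0−h0·(2M0+M1)/6=23/8
seg 1: a=3, c=M1/2=-21/16, d=(M2−M1)/(6·2)=7/32, b=Δ1−h1·(2M1+M2)/6=1/4
t_q=7/2 → seg 1, τ=3/2; S=3+1/4·τ+-21/16·τ²+7/32·τ³=297/256

  seg 0: a=-1 b=23/8 c=0 d=-7/32
  seg 1: a=3 b=1/4 c=-21/16 d=7/32
S(7/2) = 297/256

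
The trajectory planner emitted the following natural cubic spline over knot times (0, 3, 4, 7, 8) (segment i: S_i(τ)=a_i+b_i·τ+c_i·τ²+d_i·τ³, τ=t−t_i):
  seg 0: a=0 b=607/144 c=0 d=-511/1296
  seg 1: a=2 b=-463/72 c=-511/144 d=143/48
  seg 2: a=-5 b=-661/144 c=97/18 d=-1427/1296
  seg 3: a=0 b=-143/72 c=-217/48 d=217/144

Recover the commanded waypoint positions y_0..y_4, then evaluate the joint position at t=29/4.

y_0 = S_0(0) = a_0 = 0
y_1 = S_1(0) = a_1 = 2
y_2 = S_2(0) = a_2 = -5
y_3 = S_3(0) = a_3 = 0
y_4 = S_3(1) = -5
t_q=29/4 is in segment 3 (τ=1/4); S_3(τ)=-2321/3072

y_0=0 y_1=2 y_2=-5 y_3=0 y_4=-5
S(29/4) = -2321/3072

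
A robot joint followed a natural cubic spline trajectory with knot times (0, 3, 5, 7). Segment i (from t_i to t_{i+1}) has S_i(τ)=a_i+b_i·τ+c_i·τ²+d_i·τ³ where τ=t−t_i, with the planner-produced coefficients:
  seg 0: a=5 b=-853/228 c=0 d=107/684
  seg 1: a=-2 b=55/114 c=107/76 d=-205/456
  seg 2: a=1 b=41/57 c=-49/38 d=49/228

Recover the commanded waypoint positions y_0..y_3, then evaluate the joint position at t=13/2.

y_0 = S_0(0) = a_0 = 5
y_1 = S_1(0) = a_1 = -2
y_2 = S_2(0) = a_2 = 1
y_3 = S_2(2) = -1
t_q=13/2 is in segment 2 (τ=3/2); S_2(τ)=-59/608

y_0=5 y_1=-2 y_2=1 y_3=-1
S(13/2) = -59/608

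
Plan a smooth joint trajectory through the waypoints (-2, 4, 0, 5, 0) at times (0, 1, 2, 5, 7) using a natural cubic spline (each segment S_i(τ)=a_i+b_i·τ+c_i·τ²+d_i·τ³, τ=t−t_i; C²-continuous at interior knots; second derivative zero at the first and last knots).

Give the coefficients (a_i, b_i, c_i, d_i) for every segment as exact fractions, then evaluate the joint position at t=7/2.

  seg 0: a=-2 b=14539/1644 c=0 d=-4675/1644
  seg 1: a=4 b=257/822 c=-4675/548 d=6935/1644
  seg 2: a=0 b=-6731/1644 c=565/137 d=-3623/4932
  seg 3: a=5 b=671/822 c=-1363/548 d=1363/3288
S(7/2) = 2887/4384

Δ: Δ0=6, Δ1=-4, Δ2=5/3, Δ3=-5/2
row 1: diag=4, rhs=-60; c'=1/4, d'=-15
row 2: denom=8−1·1/4=31/4; d'=(34−1·-15)/(31/4)=196/31
row 3: denom=10−3·12/31=274/31; d'=(-25−3·196/31)/(274/31)=-1363/274
back: M3=-1363/274
back: M2=196/31−12/31·-1363/274=1130/137
back: M1=-15−1/4·1130/137=-4675/274
M: M0=0, M1=-4675/274, M2=1130/137, M3=-1363/274, M4=0
seg 0: a=-2, c=M0/2=0, d=(M1−M0)/(6·1)=-4675/1644, b=Δ0−h0·(2M0+M1)/6=14539/1644
seg 1: a=4, c=M1/2=-4675/548, d=(M2−M1)/(6·1)=6935/1644, b=Δ1−h1·(2M1+M2)/6=257/822
seg 2: a=0, c=M2/2=565/137, d=(M3−M2)/(6·3)=-3623/4932, b=Δ2−h2·(2M2+M3)/6=-6731/1644
seg 3: a=5, c=M3/2=-1363/548, d=(M4−M3)/(6·2)=1363/3288, b=Δ3−h3·(2M3+M4)/6=671/822
t_q=7/2 → seg 2, τ=3/2; S=0+-6731/1644·τ+565/137·τ²+-3623/4932·τ³=2887/4384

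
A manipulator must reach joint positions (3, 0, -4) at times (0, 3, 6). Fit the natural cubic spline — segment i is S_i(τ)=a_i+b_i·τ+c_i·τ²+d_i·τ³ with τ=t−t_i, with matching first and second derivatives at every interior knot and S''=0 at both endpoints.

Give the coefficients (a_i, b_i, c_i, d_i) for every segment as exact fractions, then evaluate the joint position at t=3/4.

  seg 0: a=3 b=-11/12 c=0 d=-1/108
  seg 1: a=0 b=-7/6 c=-1/12 d=1/108
S(3/4) = 591/256

Δ: Δ0=-1, Δ1=-4/3
row 1: diag=12, rhs=-2; c'=1/4, d'=-1/6
back: M1=-1/6
M: M0=0, M1=-1/6, M2=0
seg 0: a=3, c=M0/2=0, d=(M1−M0)/(6·3)=-1/108, b=Δ0−h0·(2M0+M1)/6=-11/12
seg 1: a=0, c=M1/2=-1/12, d=(M2−M1)/(6·3)=1/108, b=Δ1−h1·(2M1+M2)/6=-7/6
t_q=3/4 → seg 0, τ=3/4; S=3+-11/12·τ+0·τ²+-1/108·τ³=591/256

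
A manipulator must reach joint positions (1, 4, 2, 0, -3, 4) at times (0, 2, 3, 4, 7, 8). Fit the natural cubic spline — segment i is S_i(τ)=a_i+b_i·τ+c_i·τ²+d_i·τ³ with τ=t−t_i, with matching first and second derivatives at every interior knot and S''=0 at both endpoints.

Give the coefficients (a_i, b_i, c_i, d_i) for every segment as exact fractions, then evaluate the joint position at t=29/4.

Δ: Δ0=3/2, Δ1=-2, Δ2=-2, Δ3=-1, Δ4=7
row 1: diag=6, rhs=-21; c'=1/6, d'=-7/2
row 2: denom=4−1·1/6=23/6; d'=(0−1·-7/2)/(23/6)=21/23
row 3: denom=8−1·6/23=178/23; d'=(6−1·21/23)/(178/23)=117/178
row 4: denom=8−3·69/178=1217/178; d'=(48−3·117/178)/(1217/178)=8193/1217
back: M4=8193/1217
back: M3=117/178−69/178·8193/1217=-2376/1217
back: M2=21/23−6/23·-2376/1217=1731/1217
back: M1=-7/2−1/6·1731/1217=-4548/1217
M: M0=0, M1=-4548/1217, M2=1731/1217, M3=-2376/1217, M4=8193/1217, M5=0
seg 0: a=1, c=M0/2=0, d=(M1−M0)/(6·2)=-379/1217, b=Δ0−h0·(2M0+M1)/6=6683/2434
seg 1: a=4, c=M1/2=-2274/1217, d=(M2−M1)/(6·1)=2093/2434, b=Δ1−h1·(2M1+M2)/6=-2413/2434
seg 2: a=2, c=M2/2=1731/2434, d=(M3−M2)/(6·1)=-1369/2434, b=Δ2−h2·(2M2+M3)/6=-2615/1217
seg 3: a=0, c=M3/2=-1188/1217, d=(M4−M3)/(6·3)=3523/7302, b=Δ3−h3·(2M3+M4)/6=-5875/2434
seg 4: a=-3, c=M4/2=8193/2434, d=(M5−M4)/(6·1)=-2731/2434, b=Δ4−h4·(2M4+M5)/6=5788/1217
t_q=29/4 → seg 4, τ=1/4; S=-3+5788/1217·τ+8193/2434·τ²+-2731/2434·τ³=-252071/155776

  seg 0: a=1 b=6683/2434 c=0 d=-379/1217
  seg 1: a=4 b=-2413/2434 c=-2274/1217 d=2093/2434
  seg 2: a=2 b=-2615/1217 c=1731/2434 d=-1369/2434
  seg 3: a=0 b=-5875/2434 c=-1188/1217 d=3523/7302
  seg 4: a=-3 b=5788/1217 c=8193/2434 d=-2731/2434
S(29/4) = -252071/155776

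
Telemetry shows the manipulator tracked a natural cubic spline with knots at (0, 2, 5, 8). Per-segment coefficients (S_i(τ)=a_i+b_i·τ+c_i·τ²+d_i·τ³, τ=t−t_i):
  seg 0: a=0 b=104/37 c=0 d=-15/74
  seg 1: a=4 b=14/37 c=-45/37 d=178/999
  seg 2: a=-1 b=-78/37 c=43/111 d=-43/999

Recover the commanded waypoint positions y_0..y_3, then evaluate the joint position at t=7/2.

y_0 = S_0(0) = a_0 = 0
y_1 = S_1(0) = a_1 = 4
y_2 = S_2(0) = a_2 = -1
y_3 = S_2(3) = -5
t_q=7/2 is in segment 1 (τ=3/2); S_1(τ)=90/37

y_0=0 y_1=4 y_2=-1 y_3=-5
S(7/2) = 90/37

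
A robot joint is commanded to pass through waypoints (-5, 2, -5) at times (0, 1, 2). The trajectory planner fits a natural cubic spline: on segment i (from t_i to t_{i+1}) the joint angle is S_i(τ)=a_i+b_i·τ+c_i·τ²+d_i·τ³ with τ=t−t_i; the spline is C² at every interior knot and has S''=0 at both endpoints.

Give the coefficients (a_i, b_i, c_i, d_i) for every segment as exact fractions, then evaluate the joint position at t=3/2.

Δ: Δ0=7, Δ1=-7
row 1: diag=4, rhs=-84; c'=1/4, d'=-21
back: M1=-21
M: M0=0, M1=-21, M2=0
seg 0: a=-5, c=M0/2=0, d=(M1−M0)/(6·1)=-7/2, b=Δ0−h0·(2M0+M1)/6=21/2
seg 1: a=2, c=M1/2=-21/2, d=(M2−M1)/(6·1)=7/2, b=Δ1−h1·(2M1+M2)/6=0
t_q=3/2 → seg 1, τ=1/2; S=2+0·τ+-21/2·τ²+7/2·τ³=-3/16

  seg 0: a=-5 b=21/2 c=0 d=-7/2
  seg 1: a=2 b=0 c=-21/2 d=7/2
S(3/2) = -3/16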